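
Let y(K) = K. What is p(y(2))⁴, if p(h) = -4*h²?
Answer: 65536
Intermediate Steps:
p(y(2))⁴ = (-4*2²)⁴ = (-4*4)⁴ = (-16)⁴ = 65536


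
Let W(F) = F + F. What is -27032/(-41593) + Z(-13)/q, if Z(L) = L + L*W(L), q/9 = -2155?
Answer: 102153583/161339247 ≈ 0.63316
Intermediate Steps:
q = -19395 (q = 9*(-2155) = -19395)
W(F) = 2*F
Z(L) = L + 2*L**2 (Z(L) = L + L*(2*L) = L + 2*L**2)
-27032/(-41593) + Z(-13)/q = -27032/(-41593) - 13*(1 + 2*(-13))/(-19395) = -27032*(-1/41593) - 13*(1 - 26)*(-1/19395) = 27032/41593 - 13*(-25)*(-1/19395) = 27032/41593 + 325*(-1/19395) = 27032/41593 - 65/3879 = 102153583/161339247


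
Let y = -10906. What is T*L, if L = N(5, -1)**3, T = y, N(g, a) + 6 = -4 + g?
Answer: 1363250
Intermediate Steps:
N(g, a) = -10 + g (N(g, a) = -6 + (-4 + g) = -10 + g)
T = -10906
L = -125 (L = (-10 + 5)**3 = (-5)**3 = -125)
T*L = -10906*(-125) = 1363250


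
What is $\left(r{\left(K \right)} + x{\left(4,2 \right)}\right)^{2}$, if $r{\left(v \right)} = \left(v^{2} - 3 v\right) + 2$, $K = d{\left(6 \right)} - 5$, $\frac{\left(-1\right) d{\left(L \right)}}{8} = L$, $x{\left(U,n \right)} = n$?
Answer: $8832784$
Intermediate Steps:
$d{\left(L \right)} = - 8 L$
$K = -53$ ($K = \left(-8\right) 6 - 5 = -48 - 5 = -53$)
$r{\left(v \right)} = 2 + v^{2} - 3 v$
$\left(r{\left(K \right)} + x{\left(4,2 \right)}\right)^{2} = \left(\left(2 + \left(-53\right)^{2} - -159\right) + 2\right)^{2} = \left(\left(2 + 2809 + 159\right) + 2\right)^{2} = \left(2970 + 2\right)^{2} = 2972^{2} = 8832784$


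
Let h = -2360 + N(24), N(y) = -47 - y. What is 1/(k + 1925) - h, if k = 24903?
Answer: 65218869/26828 ≈ 2431.0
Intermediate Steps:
h = -2431 (h = -2360 + (-47 - 1*24) = -2360 + (-47 - 24) = -2360 - 71 = -2431)
1/(k + 1925) - h = 1/(24903 + 1925) - 1*(-2431) = 1/26828 + 2431 = 65218869/26828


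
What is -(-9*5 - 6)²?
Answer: -2601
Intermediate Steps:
-(-9*5 - 6)² = -(-45 - 6)² = -1*(-51)² = -1*2601 = -2601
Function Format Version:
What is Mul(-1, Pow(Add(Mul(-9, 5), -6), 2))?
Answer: -2601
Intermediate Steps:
Mul(-1, Pow(Add(Mul(-9, 5), -6), 2)) = Mul(-1, Pow(Add(-45, -6), 2)) = Mul(-1, Pow(-51, 2)) = Mul(-1, 2601) = -2601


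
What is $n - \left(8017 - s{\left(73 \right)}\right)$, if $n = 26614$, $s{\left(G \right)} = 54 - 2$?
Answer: $18649$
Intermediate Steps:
$s{\left(G \right)} = 52$
$n - \left(8017 - s{\left(73 \right)}\right) = 26614 - \left(8017 - 52\right) = 26614 - 7965 = 18649$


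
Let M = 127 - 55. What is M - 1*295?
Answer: -223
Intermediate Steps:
M = 72
M - 1*295 = 72 - 1*295 = 72 - 295 = -223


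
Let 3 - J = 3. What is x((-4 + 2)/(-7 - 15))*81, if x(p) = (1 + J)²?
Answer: 81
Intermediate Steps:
J = 0 (J = 3 - 1*3 = 3 - 3 = 0)
x(p) = 1 (x(p) = (1 + 0)² = 1² = 1)
x((-4 + 2)/(-7 - 15))*81 = 1*81 = 81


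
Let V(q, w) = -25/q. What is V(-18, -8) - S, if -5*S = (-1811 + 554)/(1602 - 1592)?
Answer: -5344/225 ≈ -23.751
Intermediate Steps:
S = 1257/50 (S = -(-1811 + 554)/(5*(1602 - 1592)) = -(-1257)/(5*10) = -⅕*(-1257/10) = 1257/50 ≈ 25.140)
V(-18, -8) - S = -25/(-18) - 1*1257/50 = -25*(-1/18) - 1257/50 = 25/18 - 1257/50 = -5344/225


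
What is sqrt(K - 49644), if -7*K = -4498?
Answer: I*sqrt(2401070)/7 ≈ 221.36*I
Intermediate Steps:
K = 4498/7 (K = -1/7*(-4498) = 4498/7 ≈ 642.57)
sqrt(K - 49644) = sqrt(4498/7 - 49644) = sqrt(-343010/7) = I*sqrt(2401070)/7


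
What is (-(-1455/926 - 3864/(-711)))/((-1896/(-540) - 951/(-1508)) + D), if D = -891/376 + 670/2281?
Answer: -2056062466036020/1099418049958747 ≈ -1.8701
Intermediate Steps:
D = -1780451/857656 (D = -891*1/376 + 670*(1/2281) = -891/376 + 670/2281 = -1780451/857656 ≈ -2.0760)
(-(-1455/926 - 3864/(-711)))/((-1896/(-540) - 951/(-1508)) + D) = (-(-1455/926 - 3864/(-711)))/((-1896/(-540) - 951/(-1508)) - 1780451/857656) = (-(-1455*1/926 - 3864*(-1/711)))/((-1896*(-1/540) - 951*(-1/1508)) - 1780451/857656) = (-(-1455/926 + 1288/237))/((158/45 + 951/1508) - 1780451/857656) = (-1*847853/219462)/(281059/67860 - 1780451/857656) = -847853/(219462*30057633211/14550134040) = -847853/219462*14550134040/30057633211 = -2056062466036020/1099418049958747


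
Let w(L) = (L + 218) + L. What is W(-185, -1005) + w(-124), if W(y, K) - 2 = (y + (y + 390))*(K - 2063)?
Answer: -61388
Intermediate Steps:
w(L) = 218 + 2*L (w(L) = (218 + L) + L = 218 + 2*L)
W(y, K) = 2 + (-2063 + K)*(390 + 2*y) (W(y, K) = 2 + (y + (y + 390))*(K - 2063) = 2 + (y + (390 + y))*(-2063 + K) = 2 + (390 + 2*y)*(-2063 + K) = 2 + (-2063 + K)*(390 + 2*y))
W(-185, -1005) + w(-124) = (-804568 - 4126*(-185) + 390*(-1005) + 2*(-1005)*(-185)) + (218 + 2*(-124)) = (-804568 + 763310 - 391950 + 371850) + (218 - 248) = -61358 - 30 = -61388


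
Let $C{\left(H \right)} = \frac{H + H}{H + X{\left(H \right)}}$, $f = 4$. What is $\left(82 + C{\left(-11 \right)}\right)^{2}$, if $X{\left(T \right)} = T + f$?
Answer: $\frac{561001}{81} \approx 6925.9$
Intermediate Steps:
$X{\left(T \right)} = 4 + T$ ($X{\left(T \right)} = T + 4 = 4 + T$)
$C{\left(H \right)} = \frac{2 H}{4 + 2 H}$ ($C{\left(H \right)} = \frac{H + H}{H + \left(4 + H\right)} = \frac{2 H}{4 + 2 H}$)
$\left(82 + C{\left(-11 \right)}\right)^{2} = \left(82 - \frac{11}{2 - 11}\right)^{2} = \left(82 - \frac{11}{-9}\right)^{2} = \left(82 - - \frac{11}{9}\right)^{2} = \left(82 + \frac{11}{9}\right)^{2} = \left(\frac{749}{9}\right)^{2} = \frac{561001}{81}$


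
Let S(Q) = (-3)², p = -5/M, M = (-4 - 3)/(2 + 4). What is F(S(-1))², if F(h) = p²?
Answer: 810000/2401 ≈ 337.36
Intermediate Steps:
M = -7/6 ≈ -1.1667
p = 30/7 (p = -5/(-7/6) = -5*(-6/7) = 30/7 ≈ 4.2857)
S(Q) = 9
F(h) = 900/49 (F(h) = (30/7)² = 900/49)
F(S(-1))² = (900/49)² = 810000/2401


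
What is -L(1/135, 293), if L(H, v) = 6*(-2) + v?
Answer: -281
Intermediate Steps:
L(H, v) = -12 + v
-L(1/135, 293) = -(-12 + 293) = -1*281 = -281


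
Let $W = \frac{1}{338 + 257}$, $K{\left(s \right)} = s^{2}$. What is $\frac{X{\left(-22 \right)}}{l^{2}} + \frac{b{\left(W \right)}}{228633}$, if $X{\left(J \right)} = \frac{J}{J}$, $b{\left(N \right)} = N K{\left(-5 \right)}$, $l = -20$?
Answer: $\frac{27209327}{10882930800} \approx 0.0025002$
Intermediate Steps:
$W = \frac{1}{595} \approx 0.0016807$
$b{\left(N \right)} = 25 N$ ($b{\left(N \right)} = N \left(-5\right)^{2} = N 25 = 25 N$)
$X{\left(J \right)} = 1$
$\frac{X{\left(-22 \right)}}{l^{2}} + \frac{b{\left(W \right)}}{228633} = 1 \frac{1}{\left(-20\right)^{2}} + \frac{25 \cdot \frac{1}{595}}{228633} = 1 \cdot \frac{1}{400} + \frac{5}{119} \cdot \frac{1}{228633} = 1 \cdot \frac{1}{400} + \frac{5}{27207327} = \frac{1}{400} + \frac{5}{27207327} = \frac{27209327}{10882930800}$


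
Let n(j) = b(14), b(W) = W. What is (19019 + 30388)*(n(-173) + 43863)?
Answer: 2167830939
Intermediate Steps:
n(j) = 14
(19019 + 30388)*(n(-173) + 43863) = (19019 + 30388)*(14 + 43863) = 49407*43877 = 2167830939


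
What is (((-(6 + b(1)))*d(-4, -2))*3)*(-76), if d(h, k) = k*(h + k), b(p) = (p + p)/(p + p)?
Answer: 19152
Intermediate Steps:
b(p) = 1 (b(p) = (2*p)/((2*p)) = (2*p)*(1/(2*p)) = 1)
(((-(6 + b(1)))*d(-4, -2))*3)*(-76) = (((-(6 + 1))*(-2*(-4 - 2)))*3)*(-76) = (((-1*7)*(-2*(-6)))*3)*(-76) = (-7*12*3)*(-76) = -84*3*(-76) = -252*(-76) = 19152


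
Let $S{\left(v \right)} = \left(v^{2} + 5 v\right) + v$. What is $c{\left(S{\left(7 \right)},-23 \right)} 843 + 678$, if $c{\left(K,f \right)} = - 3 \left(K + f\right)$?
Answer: $-171294$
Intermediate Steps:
$S{\left(v \right)} = v^{2} + 6 v$
$c{\left(K,f \right)} = - 3 K - 3 f$
$c{\left(S{\left(7 \right)},-23 \right)} 843 + 678 = \left(- 3 \cdot 7 \left(6 + 7\right) - -69\right) 843 + 678 = \left(- 3 \cdot 7 \cdot 13 + 69\right) 843 + 678 = \left(\left(-3\right) 91 + 69\right) 843 + 678 = \left(-273 + 69\right) 843 + 678 = \left(-204\right) 843 + 678 = -171972 + 678 = -171294$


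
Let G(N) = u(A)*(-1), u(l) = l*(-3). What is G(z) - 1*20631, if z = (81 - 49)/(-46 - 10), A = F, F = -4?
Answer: -20643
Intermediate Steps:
A = -4
z = -4/7 (z = 32/(-56) = 32*(-1/56) = -4/7 ≈ -0.57143)
u(l) = -3*l
G(N) = -12 (G(N) = -3*(-4)*(-1) = 12*(-1) = -12)
G(z) - 1*20631 = -12 - 1*20631 = -12 - 20631 = -20643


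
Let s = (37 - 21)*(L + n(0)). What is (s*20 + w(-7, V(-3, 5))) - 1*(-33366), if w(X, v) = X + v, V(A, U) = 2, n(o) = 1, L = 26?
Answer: 42001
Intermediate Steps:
s = 432 (s = (37 - 21)*(26 + 1) = 16*27 = 432)
(s*20 + w(-7, V(-3, 5))) - 1*(-33366) = (432*20 + (-7 + 2)) - 1*(-33366) = (8640 - 5) + 33366 = 8635 + 33366 = 42001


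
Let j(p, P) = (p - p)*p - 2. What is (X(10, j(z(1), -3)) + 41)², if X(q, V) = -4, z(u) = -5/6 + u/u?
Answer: 1369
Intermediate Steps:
z(u) = ⅙ (z(u) = -5*⅙ + 1 = -⅚ + 1 = ⅙)
j(p, P) = -2 (j(p, P) = 0*p - 2 = 0 - 2 = -2)
(X(10, j(z(1), -3)) + 41)² = (-4 + 41)² = 37² = 1369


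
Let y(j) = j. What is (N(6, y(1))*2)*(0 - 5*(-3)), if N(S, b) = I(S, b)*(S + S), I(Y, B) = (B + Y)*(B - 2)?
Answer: -2520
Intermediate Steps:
I(Y, B) = (-2 + B)*(B + Y) (I(Y, B) = (B + Y)*(-2 + B) = (-2 + B)*(B + Y))
N(S, b) = 2*S*(b² - 2*S - 2*b + S*b) (N(S, b) = (b² - 2*b - 2*S + b*S)*(S + S) = (b² - 2*b - 2*S + S*b)*(2*S) = (b² - 2*S - 2*b + S*b)*(2*S) = 2*S*(b² - 2*S - 2*b + S*b))
(N(6, y(1))*2)*(0 - 5*(-3)) = ((2*6*(1² - 2*6 - 2*1 + 6*1))*2)*(0 - 5*(-3)) = ((2*6*(1 - 12 - 2 + 6))*2)*(0 + 15) = ((2*6*(-7))*2)*15 = -84*2*15 = -168*15 = -2520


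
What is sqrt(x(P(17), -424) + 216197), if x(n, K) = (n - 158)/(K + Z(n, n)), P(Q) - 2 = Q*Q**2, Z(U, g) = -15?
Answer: sqrt(41663613714)/439 ≈ 464.96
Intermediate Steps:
P(Q) = 2 + Q**3 (P(Q) = 2 + Q*Q**2 = 2 + Q**3)
x(n, K) = (-158 + n)/(-15 + K) (x(n, K) = (n - 158)/(K - 15) = (-158 + n)/(-15 + K))
sqrt(x(P(17), -424) + 216197) = sqrt((-158 + (2 + 17**3))/(-15 - 424) + 216197) = sqrt((-158 + (2 + 4913))/(-439) + 216197) = sqrt(-(-158 + 4915)/439 + 216197) = sqrt(-1/439*4757 + 216197) = sqrt(-4757/439 + 216197) = sqrt(94905726/439) = sqrt(41663613714)/439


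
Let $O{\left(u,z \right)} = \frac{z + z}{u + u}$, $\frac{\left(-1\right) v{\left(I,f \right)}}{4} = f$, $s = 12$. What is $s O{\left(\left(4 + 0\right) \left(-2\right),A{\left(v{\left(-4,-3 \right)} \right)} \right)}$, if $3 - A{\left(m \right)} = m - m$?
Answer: $- \frac{9}{2} \approx -4.5$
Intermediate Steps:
$v{\left(I,f \right)} = - 4 f$
$A{\left(m \right)} = 3$ ($A{\left(m \right)} = 3 - \left(m - m\right) = 3 - 0 = 3 + 0 = 3$)
$O{\left(u,z \right)} = \frac{z}{u}$ ($O{\left(u,z \right)} = \frac{2 z}{2 u} = 2 z \frac{1}{2 u} = \frac{z}{u}$)
$s O{\left(\left(4 + 0\right) \left(-2\right),A{\left(v{\left(-4,-3 \right)} \right)} \right)} = 12 \frac{3}{\left(4 + 0\right) \left(-2\right)} = 12 \frac{3}{4 \left(-2\right)} = 12 \frac{3}{-8} = 12 \cdot 3 \left(- \frac{1}{8}\right) = 12 \left(- \frac{3}{8}\right) = - \frac{9}{2}$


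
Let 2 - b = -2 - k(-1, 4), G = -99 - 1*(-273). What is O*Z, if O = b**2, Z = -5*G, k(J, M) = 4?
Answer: -55680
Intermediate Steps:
G = 174 (G = -99 + 273 = 174)
Z = -870 (Z = -5*174 = -870)
b = 8 (b = 2 - (-2 - 1*4) = 2 - (-2 - 4) = 2 - 1*(-6) = 2 + 6 = 8)
O = 64 (O = 8**2 = 64)
O*Z = 64*(-870) = -55680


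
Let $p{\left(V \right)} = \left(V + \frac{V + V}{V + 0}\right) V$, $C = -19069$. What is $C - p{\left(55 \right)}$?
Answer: $-22204$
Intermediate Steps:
$p{\left(V \right)} = V \left(2 + V\right)$ ($p{\left(V \right)} = \left(V + \frac{2 V}{V}\right) V = \left(V + 2\right) V = \left(2 + V\right) V = V \left(2 + V\right)$)
$C - p{\left(55 \right)} = -19069 - 55 \left(2 + 55\right) = -19069 - 55 \cdot 57 = -19069 - 3135 = -22204$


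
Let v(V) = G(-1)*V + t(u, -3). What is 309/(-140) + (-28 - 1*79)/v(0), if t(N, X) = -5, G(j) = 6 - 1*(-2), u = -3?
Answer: 2687/140 ≈ 19.193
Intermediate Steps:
G(j) = 8 (G(j) = 6 + 2 = 8)
v(V) = -5 + 8*V (v(V) = 8*V - 5 = -5 + 8*V)
309/(-140) + (-28 - 1*79)/v(0) = 309/(-140) + (-28 - 1*79)/(-5 + 8*0) = 309*(-1/140) + (-28 - 79)/(-5 + 0) = -309/140 - 107/(-5) = -309/140 - 107*(-⅕) = -309/140 + 107/5 = 2687/140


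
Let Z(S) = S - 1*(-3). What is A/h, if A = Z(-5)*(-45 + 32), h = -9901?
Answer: -26/9901 ≈ -0.0026260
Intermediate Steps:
Z(S) = 3 + S (Z(S) = S + 3 = 3 + S)
A = 26 (A = (3 - 5)*(-45 + 32) = -2*(-13) = 26)
A/h = 26/(-9901) = 26*(-1/9901) = -26/9901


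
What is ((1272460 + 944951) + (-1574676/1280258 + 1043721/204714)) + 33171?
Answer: 32769372490634041/14560374234 ≈ 2.2506e+6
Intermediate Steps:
((1272460 + 944951) + (-1574676/1280258 + 1043721/204714)) + 33171 = (2217411 + (-1574676*1/1280258 + 1043721*(1/204714))) + 33171 = (2217411 + (-787338/640129 + 115969/22746)) + 33171 = (2217411 + 56326329853/14560374234) + 33171 = 32286390316918027/14560374234 + 33171 = 32769372490634041/14560374234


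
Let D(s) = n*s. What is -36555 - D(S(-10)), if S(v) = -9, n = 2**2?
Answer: -36519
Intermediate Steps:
n = 4
D(s) = 4*s
-36555 - D(S(-10)) = -36555 - 4*(-9) = -36555 - 1*(-36) = -36555 + 36 = -36519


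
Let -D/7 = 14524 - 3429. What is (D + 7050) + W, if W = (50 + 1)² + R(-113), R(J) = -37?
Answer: -68051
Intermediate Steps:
D = -77665 (D = -7*(14524 - 3429) = -7*11095 = -77665)
W = 2564 (W = (50 + 1)² - 37 = 51² - 37 = 2601 - 37 = 2564)
(D + 7050) + W = (-77665 + 7050) + 2564 = -70615 + 2564 = -68051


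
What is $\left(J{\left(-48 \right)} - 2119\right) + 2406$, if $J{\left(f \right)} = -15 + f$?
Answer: $224$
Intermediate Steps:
$\left(J{\left(-48 \right)} - 2119\right) + 2406 = \left(\left(-15 - 48\right) - 2119\right) + 2406 = \left(-63 - 2119\right) + 2406 = -2182 + 2406 = 224$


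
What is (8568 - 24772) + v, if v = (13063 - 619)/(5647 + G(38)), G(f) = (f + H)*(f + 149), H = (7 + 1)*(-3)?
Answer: -44637872/2755 ≈ -16203.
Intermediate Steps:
H = -24 (H = 8*(-3) = -24)
G(f) = (-24 + f)*(149 + f) (G(f) = (f - 24)*(f + 149) = (-24 + f)*(149 + f))
v = 4148/2755 (v = (13063 - 619)/(5647 + (-3576 + 38**2 + 125*38)) = 12444/(5647 + (-3576 + 1444 + 4750)) = 12444/(5647 + 2618) = 12444/8265 = 12444*(1/8265) = 4148/2755 ≈ 1.5056)
(8568 - 24772) + v = (8568 - 24772) + 4148/2755 = -16204 + 4148/2755 = -44637872/2755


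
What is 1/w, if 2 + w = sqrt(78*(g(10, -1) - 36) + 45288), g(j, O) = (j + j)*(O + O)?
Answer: 1/19678 + 2*sqrt(615)/9839 ≈ 0.0050918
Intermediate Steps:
g(j, O) = 4*O*j (g(j, O) = (2*j)*(2*O) = 4*O*j)
w = -2 + 8*sqrt(615) (w = -2 + sqrt(78*(4*(-1)*10 - 36) + 45288) = -2 + sqrt(78*(-40 - 36) + 45288) = -2 + sqrt(78*(-76) + 45288) = -2 + sqrt(-5928 + 45288) = -2 + sqrt(39360) = -2 + 8*sqrt(615) ≈ 196.39)
1/w = 1/(-2 + 8*sqrt(615))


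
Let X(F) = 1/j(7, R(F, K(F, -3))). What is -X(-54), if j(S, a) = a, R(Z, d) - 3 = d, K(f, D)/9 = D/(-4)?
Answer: -4/39 ≈ -0.10256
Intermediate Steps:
K(f, D) = -9*D/4 (K(f, D) = 9*(D/(-4)) = 9*(D*(-¼)) = 9*(-D/4) = -9*D/4)
R(Z, d) = 3 + d
X(F) = 4/39 (X(F) = 1/(3 - 9/4*(-3)) = 1/(3 + 27/4) = 1/(39/4) = 4/39)
-X(-54) = -1*4/39 = -4/39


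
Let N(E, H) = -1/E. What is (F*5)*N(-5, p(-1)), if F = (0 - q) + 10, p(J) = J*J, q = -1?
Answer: 11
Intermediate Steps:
p(J) = J²
F = 11 (F = (0 - 1*(-1)) + 10 = (0 + 1) + 10 = 1 + 10 = 11)
(F*5)*N(-5, p(-1)) = (11*5)*(-1/(-5)) = 55*(-1*(-⅕)) = 55*(⅕) = 11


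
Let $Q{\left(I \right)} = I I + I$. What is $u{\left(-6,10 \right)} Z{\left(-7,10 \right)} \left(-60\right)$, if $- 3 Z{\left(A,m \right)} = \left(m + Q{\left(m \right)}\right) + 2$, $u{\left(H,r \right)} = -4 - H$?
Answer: $4880$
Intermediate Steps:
$Q{\left(I \right)} = I + I^{2}$ ($Q{\left(I \right)} = I^{2} + I = I + I^{2}$)
$Z{\left(A,m \right)} = - \frac{2}{3} - \frac{m}{3} - \frac{m \left(1 + m\right)}{3}$ ($Z{\left(A,m \right)} = - \frac{\left(m + m \left(1 + m\right)\right) + 2}{3} = - \frac{2 + m + m \left(1 + m\right)}{3} = - \frac{2}{3} - \frac{m}{3} - \frac{m \left(1 + m\right)}{3}$)
$u{\left(-6,10 \right)} Z{\left(-7,10 \right)} \left(-60\right) = \left(-4 - -6\right) \left(- \frac{2}{3} - \frac{10}{3} - \frac{10 \left(1 + 10\right)}{3}\right) \left(-60\right) = \left(-4 + 6\right) \left(- \frac{2}{3} - \frac{10}{3} - \frac{10}{3} \cdot 11\right) \left(-60\right) = 2 \left(- \frac{2}{3} - \frac{10}{3} - \frac{110}{3}\right) \left(-60\right) = 2 \left(- \frac{122}{3}\right) \left(-60\right) = \left(- \frac{244}{3}\right) \left(-60\right) = 4880$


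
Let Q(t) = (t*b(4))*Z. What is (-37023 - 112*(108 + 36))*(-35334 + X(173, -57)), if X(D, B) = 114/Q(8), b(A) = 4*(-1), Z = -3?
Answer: 30047589075/16 ≈ 1.8780e+9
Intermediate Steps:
b(A) = -4
Q(t) = 12*t (Q(t) = (t*(-4))*(-3) = -4*t*(-3) = 12*t)
X(D, B) = 19/16 (X(D, B) = 114/((12*8)) = 114/96 = 114*(1/96) = 19/16)
(-37023 - 112*(108 + 36))*(-35334 + X(173, -57)) = (-37023 - 112*(108 + 36))*(-35334 + 19/16) = (-37023 - 112*144)*(-565325/16) = (-37023 - 16128)*(-565325/16) = -53151*(-565325/16) = 30047589075/16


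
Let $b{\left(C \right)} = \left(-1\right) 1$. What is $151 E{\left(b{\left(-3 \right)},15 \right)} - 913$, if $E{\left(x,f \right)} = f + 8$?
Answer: $2560$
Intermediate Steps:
$b{\left(C \right)} = -1$
$E{\left(x,f \right)} = 8 + f$
$151 E{\left(b{\left(-3 \right)},15 \right)} - 913 = 151 \left(8 + 15\right) - 913 = 151 \cdot 23 - 913 = 3473 - 913 = 2560$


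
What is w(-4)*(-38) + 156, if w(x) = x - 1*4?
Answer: 460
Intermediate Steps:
w(x) = -4 + x (w(x) = x - 4 = -4 + x)
w(-4)*(-38) + 156 = (-4 - 4)*(-38) + 156 = -8*(-38) + 156 = 304 + 156 = 460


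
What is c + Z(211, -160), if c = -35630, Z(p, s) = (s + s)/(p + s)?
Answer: -1817450/51 ≈ -35636.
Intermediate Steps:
Z(p, s) = 2*s/(p + s) (Z(p, s) = (2*s)/(p + s) = 2*s/(p + s))
c + Z(211, -160) = -35630 + 2*(-160)/(211 - 160) = -35630 + 2*(-160)/51 = -35630 + 2*(-160)*(1/51) = -35630 - 320/51 = -1817450/51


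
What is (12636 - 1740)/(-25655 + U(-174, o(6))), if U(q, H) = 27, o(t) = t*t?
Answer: -2724/6407 ≈ -0.42516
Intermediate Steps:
o(t) = t**2
(12636 - 1740)/(-25655 + U(-174, o(6))) = (12636 - 1740)/(-25655 + 27) = 10896/(-25628) = 10896*(-1/25628) = -2724/6407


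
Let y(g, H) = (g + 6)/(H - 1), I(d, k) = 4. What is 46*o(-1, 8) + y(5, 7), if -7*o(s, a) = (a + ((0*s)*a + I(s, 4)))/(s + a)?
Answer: -2773/294 ≈ -9.4320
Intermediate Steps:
y(g, H) = (6 + g)/(-1 + H)
o(s, a) = -(4 + a)/(7*(a + s)) (o(s, a) = -(a + ((0*s)*a + 4))/(7*(s + a)) = -(a + (0*a + 4))/(7*(a + s)) = -(a + (0 + 4))/(7*(a + s)) = -(a + 4)/(7*(a + s)) = -(4 + a)/(7*(a + s)))
46*o(-1, 8) + y(5, 7) = 46*((-4 - 1*8)/(7*(8 - 1))) + (6 + 5)/(-1 + 7) = 46*((⅐)*(-4 - 8)/7) + 11/6 = 46*((⅐)*(⅐)*(-12)) + (⅙)*11 = 46*(-12/49) + 11/6 = -552/49 + 11/6 = -2773/294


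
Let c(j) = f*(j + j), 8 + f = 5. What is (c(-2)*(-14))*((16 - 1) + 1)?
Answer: -2688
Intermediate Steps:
f = -3 (f = -8 + 5 = -3)
c(j) = -6*j (c(j) = -3*(j + j) = -6*j)
(c(-2)*(-14))*((16 - 1) + 1) = (-6*(-2)*(-14))*((16 - 1) + 1) = (12*(-14))*(15 + 1) = -168*16 = -2688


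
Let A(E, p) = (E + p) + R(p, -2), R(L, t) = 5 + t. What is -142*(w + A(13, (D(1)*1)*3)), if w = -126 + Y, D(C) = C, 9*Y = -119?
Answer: 153644/9 ≈ 17072.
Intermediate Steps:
Y = -119/9 (Y = (1/9)*(-119) = -119/9 ≈ -13.222)
w = -1253/9 (w = -126 - 119/9 = -1253/9 ≈ -139.22)
A(E, p) = 3 + E + p (A(E, p) = (E + p) + (5 - 2) = (E + p) + 3 = 3 + E + p)
-142*(w + A(13, (D(1)*1)*3)) = -142*(-1253/9 + (3 + 13 + (1*1)*3)) = -142*(-1253/9 + (3 + 13 + 1*3)) = -142*(-1253/9 + (3 + 13 + 3)) = -142*(-1253/9 + 19) = -142*(-1082/9) = 153644/9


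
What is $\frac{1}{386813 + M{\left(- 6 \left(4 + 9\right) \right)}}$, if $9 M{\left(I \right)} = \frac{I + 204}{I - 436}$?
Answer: $\frac{257}{99410934} \approx 2.5852 \cdot 10^{-6}$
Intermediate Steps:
$M{\left(I \right)} = \frac{204 + I}{9 \left(-436 + I\right)}$ ($M{\left(I \right)} = \frac{\left(I + 204\right) \frac{1}{I - 436}}{9} = \frac{\left(204 + I\right) \frac{1}{-436 + I}}{9} = \frac{\frac{1}{-436 + I} \left(204 + I\right)}{9} = \frac{204 + I}{9 \left(-436 + I\right)}$)
$\frac{1}{386813 + M{\left(- 6 \left(4 + 9\right) \right)}} = \frac{1}{386813 + \frac{204 - 6 \left(4 + 9\right)}{9 \left(-436 - 6 \left(4 + 9\right)\right)}} = \frac{1}{386813 + \frac{204 - 78}{9 \left(-436 - 78\right)}} = \frac{1}{386813 + \frac{1}{9} \frac{1}{-514} \cdot 126} = \frac{1}{386813 + \frac{1}{9} \left(- \frac{1}{514}\right) 126} = \frac{1}{386813 - \frac{7}{257}} = \frac{1}{\frac{99410934}{257}} = \frac{257}{99410934}$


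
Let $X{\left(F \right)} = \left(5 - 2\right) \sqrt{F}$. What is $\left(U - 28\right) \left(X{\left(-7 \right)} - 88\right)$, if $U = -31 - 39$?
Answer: $8624 - 294 i \sqrt{7} \approx 8624.0 - 777.85 i$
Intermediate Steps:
$U = -70$ ($U = -31 - 39 = -70$)
$X{\left(F \right)} = 3 \sqrt{F}$ ($X{\left(F \right)} = \left(5 - 2\right) \sqrt{F} = 3 \sqrt{F}$)
$\left(U - 28\right) \left(X{\left(-7 \right)} - 88\right) = \left(-70 - 28\right) \left(3 \sqrt{-7} - 88\right) = \left(-70 - 28\right) \left(3 i \sqrt{7} - 88\right) = - 98 \left(3 i \sqrt{7} - 88\right) = - 98 \left(-88 + 3 i \sqrt{7}\right) = 8624 - 294 i \sqrt{7}$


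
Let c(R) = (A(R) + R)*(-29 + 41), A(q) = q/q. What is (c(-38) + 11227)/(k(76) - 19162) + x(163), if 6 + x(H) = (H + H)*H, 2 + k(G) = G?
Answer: 1014172833/19088 ≈ 53131.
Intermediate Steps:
A(q) = 1
k(G) = -2 + G
x(H) = -6 + 2*H**2 (x(H) = -6 + (H + H)*H = -6 + (2*H)*H = -6 + 2*H**2)
c(R) = 12 + 12*R (c(R) = (1 + R)*(-29 + 41) = (1 + R)*12 = 12 + 12*R)
(c(-38) + 11227)/(k(76) - 19162) + x(163) = ((12 + 12*(-38)) + 11227)/((-2 + 76) - 19162) + (-6 + 2*163**2) = ((12 - 456) + 11227)/(74 - 19162) + (-6 + 2*26569) = (-444 + 11227)/(-19088) + (-6 + 53138) = 10783*(-1/19088) + 53132 = -10783/19088 + 53132 = 1014172833/19088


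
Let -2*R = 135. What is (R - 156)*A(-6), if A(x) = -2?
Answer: 447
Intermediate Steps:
R = -135/2 (R = -1/2*135 = -135/2 ≈ -67.500)
(R - 156)*A(-6) = (-135/2 - 156)*(-2) = -447/2*(-2) = 447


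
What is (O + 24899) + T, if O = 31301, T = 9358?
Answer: 65558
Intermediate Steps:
(O + 24899) + T = (31301 + 24899) + 9358 = 56200 + 9358 = 65558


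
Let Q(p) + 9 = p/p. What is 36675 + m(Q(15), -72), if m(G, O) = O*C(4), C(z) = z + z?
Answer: 36099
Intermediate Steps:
C(z) = 2*z
Q(p) = -8 (Q(p) = -9 + p/p = -9 + 1 = -8)
m(G, O) = 8*O (m(G, O) = O*(2*4) = O*8 = 8*O)
36675 + m(Q(15), -72) = 36675 + 8*(-72) = 36675 - 576 = 36099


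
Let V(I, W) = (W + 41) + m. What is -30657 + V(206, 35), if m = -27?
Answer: -30608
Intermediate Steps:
V(I, W) = 14 + W (V(I, W) = (W + 41) - 27 = (41 + W) - 27 = 14 + W)
-30657 + V(206, 35) = -30657 + (14 + 35) = -30657 + 49 = -30608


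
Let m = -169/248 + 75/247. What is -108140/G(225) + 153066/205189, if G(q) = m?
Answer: 1359221407912198/4748689027 ≈ 2.8623e+5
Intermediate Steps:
m = -23143/61256 (m = -169*1/248 + 75*(1/247) = -169/248 + 75/247 = -23143/61256 ≈ -0.37781)
G(q) = -23143/61256
-108140/G(225) + 153066/205189 = -108140/(-23143/61256) + 153066/205189 = -108140*(-61256/23143) + 153066*(1/205189) = 6624223840/23143 + 153066/205189 = 1359221407912198/4748689027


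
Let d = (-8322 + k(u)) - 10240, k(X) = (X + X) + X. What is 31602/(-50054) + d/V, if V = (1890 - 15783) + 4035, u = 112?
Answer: 150187922/123358083 ≈ 1.2175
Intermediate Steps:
V = -9858 (V = -13893 + 4035 = -9858)
k(X) = 3*X (k(X) = 2*X + X = 3*X)
d = -18226 (d = (-8322 + 3*112) - 10240 = (-8322 + 336) - 10240 = -7986 - 10240 = -18226)
31602/(-50054) + d/V = 31602/(-50054) - 18226/(-9858) = 31602*(-1/50054) - 18226*(-1/9858) = -15801/25027 + 9113/4929 = 150187922/123358083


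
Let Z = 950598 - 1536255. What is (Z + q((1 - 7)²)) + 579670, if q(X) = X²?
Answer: -4691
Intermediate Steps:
Z = -585657
(Z + q((1 - 7)²)) + 579670 = (-585657 + ((1 - 7)²)²) + 579670 = (-585657 + ((-6)²)²) + 579670 = (-585657 + 36²) + 579670 = (-585657 + 1296) + 579670 = -584361 + 579670 = -4691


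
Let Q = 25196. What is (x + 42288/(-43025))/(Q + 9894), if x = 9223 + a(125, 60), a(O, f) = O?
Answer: 6933714/26030125 ≈ 0.26637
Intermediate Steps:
x = 9348 (x = 9223 + 125 = 9348)
(x + 42288/(-43025))/(Q + 9894) = (9348 + 42288/(-43025))/(25196 + 9894) = (9348 + 42288*(-1/43025))/35090 = (9348 - 42288/43025)*(1/35090) = (402155412/43025)*(1/35090) = 6933714/26030125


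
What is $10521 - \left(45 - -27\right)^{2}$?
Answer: $5337$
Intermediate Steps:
$10521 - \left(45 - -27\right)^{2} = 10521 - \left(45 + 27\right)^{2} = 10521 - 72^{2} = 10521 - 5184 = 5337$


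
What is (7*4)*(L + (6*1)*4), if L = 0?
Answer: 672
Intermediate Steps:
(7*4)*(L + (6*1)*4) = (7*4)*(0 + (6*1)*4) = 28*(0 + 6*4) = 28*(0 + 24) = 28*24 = 672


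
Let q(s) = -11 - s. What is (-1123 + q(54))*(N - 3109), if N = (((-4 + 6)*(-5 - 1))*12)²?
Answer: -20940876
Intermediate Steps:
N = 20736 (N = ((2*(-6))*12)² = (-12*12)² = (-144)² = 20736)
(-1123 + q(54))*(N - 3109) = (-1123 + (-11 - 1*54))*(20736 - 3109) = (-1123 + (-11 - 54))*17627 = (-1123 - 65)*17627 = -1188*17627 = -20940876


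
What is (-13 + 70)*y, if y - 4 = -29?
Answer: -1425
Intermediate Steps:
y = -25 (y = 4 - 29 = -25)
(-13 + 70)*y = (-13 + 70)*(-25) = 57*(-25) = -1425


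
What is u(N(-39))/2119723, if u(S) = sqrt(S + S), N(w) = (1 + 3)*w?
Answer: 2*I*sqrt(78)/2119723 ≈ 8.3329e-6*I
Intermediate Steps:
N(w) = 4*w
u(S) = sqrt(2)*sqrt(S) (u(S) = sqrt(2*S) = sqrt(2)*sqrt(S))
u(N(-39))/2119723 = (sqrt(2)*sqrt(4*(-39)))/2119723 = (sqrt(2)*sqrt(-156))*(1/2119723) = (sqrt(2)*(2*I*sqrt(39)))*(1/2119723) = (2*I*sqrt(78))*(1/2119723) = 2*I*sqrt(78)/2119723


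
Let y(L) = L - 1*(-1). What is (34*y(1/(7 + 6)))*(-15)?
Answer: -7140/13 ≈ -549.23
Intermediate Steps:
y(L) = 1 + L (y(L) = L + 1 = 1 + L)
(34*y(1/(7 + 6)))*(-15) = (34*(1 + 1/(7 + 6)))*(-15) = (34*(1 + 1/13))*(-15) = (34*(14/13))*(-15) = (476/13)*(-15) = -7140/13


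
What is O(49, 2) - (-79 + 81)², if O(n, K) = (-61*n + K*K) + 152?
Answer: -2837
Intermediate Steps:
O(n, K) = 152 + K² - 61*n (O(n, K) = (-61*n + K²) + 152 = (K² - 61*n) + 152 = 152 + K² - 61*n)
O(49, 2) - (-79 + 81)² = (152 + 2² - 61*49) - (-79 + 81)² = (152 + 4 - 2989) - 1*2² = -2833 - 1*4 = -2833 - 4 = -2837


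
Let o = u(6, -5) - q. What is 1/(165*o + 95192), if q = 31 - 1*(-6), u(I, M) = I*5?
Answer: 1/94037 ≈ 1.0634e-5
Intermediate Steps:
u(I, M) = 5*I
q = 37 (q = 31 + 6 = 37)
o = -7 (o = 5*6 - 1*37 = 30 - 37 = -7)
1/(165*o + 95192) = 1/(165*(-7) + 95192) = 1/(-1155 + 95192) = 1/94037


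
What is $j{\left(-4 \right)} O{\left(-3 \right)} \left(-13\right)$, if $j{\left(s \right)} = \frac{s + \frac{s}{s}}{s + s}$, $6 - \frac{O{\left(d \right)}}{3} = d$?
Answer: $- \frac{1053}{8} \approx -131.63$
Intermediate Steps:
$O{\left(d \right)} = 18 - 3 d$
$j{\left(s \right)} = \frac{1 + s}{2 s}$ ($j{\left(s \right)} = \frac{s + 1}{2 s} = \left(1 + s\right) \frac{1}{2 s} = \frac{1 + s}{2 s}$)
$j{\left(-4 \right)} O{\left(-3 \right)} \left(-13\right) = \frac{1 - 4}{2 \left(-4\right)} \left(18 - -9\right) \left(-13\right) = \frac{1}{2} \left(- \frac{1}{4}\right) \left(-3\right) \left(18 + 9\right) \left(-13\right) = \frac{3}{8} \cdot 27 \left(-13\right) = \frac{81}{8} \left(-13\right) = - \frac{1053}{8}$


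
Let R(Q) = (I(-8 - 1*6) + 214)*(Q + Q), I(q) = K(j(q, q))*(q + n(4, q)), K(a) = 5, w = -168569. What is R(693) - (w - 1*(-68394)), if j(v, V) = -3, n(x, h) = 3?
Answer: 320549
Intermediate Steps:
I(q) = 15 + 5*q (I(q) = 5*(q + 3) = 5*(3 + q) = 15 + 5*q)
R(Q) = 318*Q (R(Q) = ((15 + 5*(-8 - 1*6)) + 214)*(Q + Q) = ((15 + 5*(-8 - 6)) + 214)*(2*Q) = ((15 + 5*(-14)) + 214)*(2*Q) = ((15 - 70) + 214)*(2*Q) = (-55 + 214)*(2*Q) = 159*(2*Q) = 318*Q)
R(693) - (w - 1*(-68394)) = 318*693 - (-168569 - 1*(-68394)) = 220374 - (-168569 + 68394) = 220374 - 1*(-100175) = 220374 + 100175 = 320549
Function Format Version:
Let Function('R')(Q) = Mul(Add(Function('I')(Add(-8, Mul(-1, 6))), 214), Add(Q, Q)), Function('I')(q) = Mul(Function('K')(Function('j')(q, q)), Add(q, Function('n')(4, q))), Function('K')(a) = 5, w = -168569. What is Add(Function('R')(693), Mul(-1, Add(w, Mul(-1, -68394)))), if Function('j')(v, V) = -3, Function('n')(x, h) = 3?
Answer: 320549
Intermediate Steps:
Function('I')(q) = Add(15, Mul(5, q)) (Function('I')(q) = Mul(5, Add(q, 3)) = Mul(5, Add(3, q)) = Add(15, Mul(5, q)))
Function('R')(Q) = Mul(318, Q) (Function('R')(Q) = Mul(Add(Add(15, Mul(5, Add(-8, Mul(-1, 6)))), 214), Add(Q, Q)) = Mul(Add(Add(15, Mul(5, Add(-8, -6))), 214), Mul(2, Q)) = Mul(Add(Add(15, Mul(5, -14)), 214), Mul(2, Q)) = Mul(Add(Add(15, -70), 214), Mul(2, Q)) = Mul(Add(-55, 214), Mul(2, Q)) = Mul(159, Mul(2, Q)) = Mul(318, Q))
Add(Function('R')(693), Mul(-1, Add(w, Mul(-1, -68394)))) = Add(Mul(318, 693), Mul(-1, Add(-168569, Mul(-1, -68394)))) = Add(220374, Mul(-1, Add(-168569, 68394))) = Add(220374, Mul(-1, -100175)) = Add(220374, 100175) = 320549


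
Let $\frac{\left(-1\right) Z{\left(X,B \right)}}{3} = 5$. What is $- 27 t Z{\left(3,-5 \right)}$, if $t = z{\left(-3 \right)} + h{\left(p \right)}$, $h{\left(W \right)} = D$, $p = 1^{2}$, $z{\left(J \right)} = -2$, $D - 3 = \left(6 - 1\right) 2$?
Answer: $4455$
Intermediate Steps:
$Z{\left(X,B \right)} = -15$ ($Z{\left(X,B \right)} = \left(-3\right) 5 = -15$)
$D = 13$ ($D = 3 + \left(6 - 1\right) 2 = 3 + 5 \cdot 2 = 3 + 10 = 13$)
$p = 1$
$h{\left(W \right)} = 13$
$t = 11$ ($t = -2 + 13 = 11$)
$- 27 t Z{\left(3,-5 \right)} = \left(-27\right) 11 \left(-15\right) = \left(-297\right) \left(-15\right) = 4455$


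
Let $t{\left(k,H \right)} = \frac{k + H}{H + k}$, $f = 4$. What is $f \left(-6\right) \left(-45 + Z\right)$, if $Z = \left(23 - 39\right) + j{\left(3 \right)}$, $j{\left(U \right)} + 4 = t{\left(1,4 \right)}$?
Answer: $1536$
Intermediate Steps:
$t{\left(k,H \right)} = 1$ ($t{\left(k,H \right)} = \frac{H + k}{H + k} = 1$)
$j{\left(U \right)} = -3$ ($j{\left(U \right)} = -4 + 1 = -3$)
$Z = -19$ ($Z = \left(23 - 39\right) - 3 = -16 - 3 = -19$)
$f \left(-6\right) \left(-45 + Z\right) = 4 \left(-6\right) \left(-45 - 19\right) = \left(-24\right) \left(-64\right) = 1536$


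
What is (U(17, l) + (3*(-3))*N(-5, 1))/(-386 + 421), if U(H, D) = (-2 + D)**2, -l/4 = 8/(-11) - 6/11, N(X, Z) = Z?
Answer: 67/4235 ≈ 0.015821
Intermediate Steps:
l = 56/11 (l = -4*(8/(-11) - 6/11) = -4*(8*(-1/11) - 6*1/11) = -4*(-8/11 - 6/11) = -4*(-14/11) = 56/11 ≈ 5.0909)
(U(17, l) + (3*(-3))*N(-5, 1))/(-386 + 421) = ((-2 + 56/11)**2 + (3*(-3))*1)/(-386 + 421) = ((34/11)**2 - 9*1)/35 = (1156/121 - 9)*(1/35) = (67/121)*(1/35) = 67/4235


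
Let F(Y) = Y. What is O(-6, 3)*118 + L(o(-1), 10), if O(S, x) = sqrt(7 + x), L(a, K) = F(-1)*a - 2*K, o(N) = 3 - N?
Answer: -24 + 118*sqrt(10) ≈ 349.15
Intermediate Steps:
L(a, K) = -a - 2*K
O(-6, 3)*118 + L(o(-1), 10) = sqrt(7 + 3)*118 + (-(3 - 1*(-1)) - 2*10) = sqrt(10)*118 + (-(3 + 1) - 20) = 118*sqrt(10) + (-1*4 - 20) = 118*sqrt(10) + (-4 - 20) = 118*sqrt(10) - 24 = -24 + 118*sqrt(10)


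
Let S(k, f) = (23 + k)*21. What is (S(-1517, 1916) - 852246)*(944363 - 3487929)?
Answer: 2247545788920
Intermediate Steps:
S(k, f) = 483 + 21*k
(S(-1517, 1916) - 852246)*(944363 - 3487929) = ((483 + 21*(-1517)) - 852246)*(944363 - 3487929) = ((483 - 31857) - 852246)*(-2543566) = (-31374 - 852246)*(-2543566) = -883620*(-2543566) = 2247545788920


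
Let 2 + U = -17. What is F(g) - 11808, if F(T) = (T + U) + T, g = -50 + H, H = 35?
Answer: -11857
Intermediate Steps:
U = -19 (U = -2 - 17 = -19)
g = -15 (g = -50 + 35 = -15)
F(T) = -19 + 2*T (F(T) = (T - 19) + T = (-19 + T) + T = -19 + 2*T)
F(g) - 11808 = (-19 + 2*(-15)) - 11808 = (-19 - 30) - 11808 = -49 - 11808 = -11857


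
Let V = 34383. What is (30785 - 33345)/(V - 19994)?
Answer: -2560/14389 ≈ -0.17791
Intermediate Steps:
(30785 - 33345)/(V - 19994) = (30785 - 33345)/(34383 - 19994) = -2560/14389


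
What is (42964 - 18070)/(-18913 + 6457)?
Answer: -1383/692 ≈ -1.9986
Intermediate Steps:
(42964 - 18070)/(-18913 + 6457) = 24894/(-12456) = 24894*(-1/12456) = -1383/692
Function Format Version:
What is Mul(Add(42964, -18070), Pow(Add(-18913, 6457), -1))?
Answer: Rational(-1383, 692) ≈ -1.9986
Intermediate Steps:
Mul(Add(42964, -18070), Pow(Add(-18913, 6457), -1)) = Mul(24894, Pow(-12456, -1)) = Mul(24894, Rational(-1, 12456)) = Rational(-1383, 692)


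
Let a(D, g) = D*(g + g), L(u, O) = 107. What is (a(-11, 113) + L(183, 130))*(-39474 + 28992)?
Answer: 24936678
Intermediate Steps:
a(D, g) = 2*D*g (a(D, g) = D*(2*g) = 2*D*g)
(a(-11, 113) + L(183, 130))*(-39474 + 28992) = (2*(-11)*113 + 107)*(-39474 + 28992) = (-2486 + 107)*(-10482) = -2379*(-10482) = 24936678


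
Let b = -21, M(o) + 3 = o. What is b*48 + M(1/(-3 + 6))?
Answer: -3032/3 ≈ -1010.7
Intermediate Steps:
M(o) = -3 + o
b*48 + M(1/(-3 + 6)) = -21*48 + (-3 + 1/(-3 + 6)) = -1008 + (-3 + 1/3) = -1008 - 8/3 = -3032/3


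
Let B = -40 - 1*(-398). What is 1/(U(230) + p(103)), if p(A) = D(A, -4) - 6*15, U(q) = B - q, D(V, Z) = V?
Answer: 1/141 ≈ 0.0070922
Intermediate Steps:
B = 358 (B = -40 + 398 = 358)
U(q) = 358 - q
p(A) = -90 + A (p(A) = A - 6*15 = A - 90 = -90 + A)
1/(U(230) + p(103)) = 1/((358 - 1*230) + (-90 + 103)) = 1/((358 - 230) + 13) = 1/(128 + 13) = 1/141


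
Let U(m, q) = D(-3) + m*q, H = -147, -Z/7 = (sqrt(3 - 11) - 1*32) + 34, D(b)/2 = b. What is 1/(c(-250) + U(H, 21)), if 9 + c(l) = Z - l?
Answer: I/(2*(-1433*I + 7*sqrt(2))) ≈ -0.0003489 + 2.4103e-6*I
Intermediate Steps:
D(b) = 2*b
Z = -14 - 14*I*sqrt(2) (Z = -7*((sqrt(3 - 11) - 1*32) + 34) = -7*((sqrt(-8) - 32) + 34) = -7*((2*I*sqrt(2) - 32) + 34) = -7*((-32 + 2*I*sqrt(2)) + 34) = -7*(2 + 2*I*sqrt(2)) = -14 - 14*I*sqrt(2) ≈ -14.0 - 19.799*I)
U(m, q) = -6 + m*q (U(m, q) = 2*(-3) + m*q = -6 + m*q)
c(l) = -23 - l - 14*I*sqrt(2) (c(l) = -9 + ((-14 - 14*I*sqrt(2)) - l) = -9 + (-14 - l - 14*I*sqrt(2)) = -23 - l - 14*I*sqrt(2))
1/(c(-250) + U(H, 21)) = 1/((-23 - 1*(-250) - 14*I*sqrt(2)) + (-6 - 147*21)) = 1/((-23 + 250 - 14*I*sqrt(2)) + (-6 - 3087)) = 1/((227 - 14*I*sqrt(2)) - 3093) = 1/(-2866 - 14*I*sqrt(2))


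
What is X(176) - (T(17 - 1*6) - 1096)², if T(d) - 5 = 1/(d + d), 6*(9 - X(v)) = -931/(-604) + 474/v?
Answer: -1043791703699/877008 ≈ -1.1902e+6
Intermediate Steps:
X(v) = 31685/3624 - 79/v (X(v) = 9 - (-931/(-604) + 474/v)/6 = 9 - (-931*(-1/604) + 474/v)/6 = 9 - (931/604 + 474/v)/6 = 9 + (-931/3624 - 79/v) = 31685/3624 - 79/v)
T(d) = 5 + 1/(2*d) (T(d) = 5 + 1/(d + d) = 5 + 1/(2*d))
X(176) - (T(17 - 1*6) - 1096)² = (31685/3624 - 79/176) - ((5 + 1/(2*(17 - 1*6))) - 1096)² = (31685/3624 - 79*1/176) - ((5 + 1/(2*(17 - 6))) - 1096)² = (31685/3624 - 79/176) - ((5 + (½)/11) - 1096)² = 661283/79728 - ((5 + (½)*(1/11)) - 1096)² = 661283/79728 - ((5 + 1/22) - 1096)² = 661283/79728 - (111/22 - 1096)² = 661283/79728 - (-24001/22)² = 661283/79728 - 1*576048001/484 = 661283/79728 - 576048001/484 = -1043791703699/877008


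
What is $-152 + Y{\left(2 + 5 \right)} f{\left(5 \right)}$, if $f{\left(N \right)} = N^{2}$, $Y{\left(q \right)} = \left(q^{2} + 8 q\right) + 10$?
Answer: $2723$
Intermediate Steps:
$Y{\left(q \right)} = 10 + q^{2} + 8 q$
$-152 + Y{\left(2 + 5 \right)} f{\left(5 \right)} = -152 + \left(10 + \left(2 + 5\right)^{2} + 8 \left(2 + 5\right)\right) 5^{2} = -152 + \left(10 + 7^{2} + 8 \cdot 7\right) 25 = -152 + \left(10 + 49 + 56\right) 25 = -152 + 115 \cdot 25 = -152 + 2875 = 2723$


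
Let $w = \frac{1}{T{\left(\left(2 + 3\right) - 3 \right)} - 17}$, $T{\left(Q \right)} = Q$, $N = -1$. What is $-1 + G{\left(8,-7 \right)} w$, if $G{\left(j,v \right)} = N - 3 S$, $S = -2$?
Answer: $- \frac{4}{3} \approx -1.3333$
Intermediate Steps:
$G{\left(j,v \right)} = 5$ ($G{\left(j,v \right)} = -1 - -6 = -1 + 6 = 5$)
$w = - \frac{1}{15}$ ($w = \frac{1}{\left(\left(2 + 3\right) - 3\right) - 17} = \frac{1}{\left(5 - 3\right) - 17} = \frac{1}{2 - 17} = \frac{1}{-15} = - \frac{1}{15} \approx -0.066667$)
$-1 + G{\left(8,-7 \right)} w = -1 + 5 \left(- \frac{1}{15}\right) = -1 - \frac{1}{3} = - \frac{4}{3}$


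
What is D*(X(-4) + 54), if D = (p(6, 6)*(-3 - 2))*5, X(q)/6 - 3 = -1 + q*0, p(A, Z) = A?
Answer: -9900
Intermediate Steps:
X(q) = 12 (X(q) = 18 + 6*(-1 + q*0) = 18 + 6*(-1 + 0) = 18 + 6*(-1) = 18 - 6 = 12)
D = -150 (D = (6*(-3 - 2))*5 = (6*(-5))*5 = -30*5 = -150)
D*(X(-4) + 54) = -150*(12 + 54) = -150*66 = -9900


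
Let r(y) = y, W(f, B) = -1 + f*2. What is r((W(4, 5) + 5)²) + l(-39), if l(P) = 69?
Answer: 213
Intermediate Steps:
W(f, B) = -1 + 2*f
r((W(4, 5) + 5)²) + l(-39) = ((-1 + 2*4) + 5)² + 69 = ((-1 + 8) + 5)² + 69 = (7 + 5)² + 69 = 12² + 69 = 144 + 69 = 213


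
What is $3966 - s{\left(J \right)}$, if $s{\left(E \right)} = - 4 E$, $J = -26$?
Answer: $3862$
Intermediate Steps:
$3966 - s{\left(J \right)} = 3966 - \left(-4\right) \left(-26\right) = 3966 - 104 = 3862$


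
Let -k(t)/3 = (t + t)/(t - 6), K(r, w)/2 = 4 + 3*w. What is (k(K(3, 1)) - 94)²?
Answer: 43681/4 ≈ 10920.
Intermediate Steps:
K(r, w) = 8 + 6*w (K(r, w) = 2*(4 + 3*w) = 8 + 6*w)
k(t) = -6*t/(-6 + t) (k(t) = -3*(t + t)/(t - 6) = -3*2*t/(-6 + t) = -6*t/(-6 + t))
(k(K(3, 1)) - 94)² = (-6*(8 + 6*1)/(-6 + (8 + 6*1)) - 94)² = (-6*(8 + 6)/(-6 + (8 + 6)) - 94)² = (-6*14/(-6 + 14) - 94)² = (-6*14/8 - 94)² = (-6*14*⅛ - 94)² = (-21/2 - 94)² = (-209/2)² = 43681/4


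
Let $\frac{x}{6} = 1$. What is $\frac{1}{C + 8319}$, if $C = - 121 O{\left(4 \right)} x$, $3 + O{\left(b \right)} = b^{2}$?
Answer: $- \frac{1}{1119} \approx -0.00089366$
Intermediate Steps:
$x = 6$ ($x = 6 \cdot 1 = 6$)
$O{\left(b \right)} = -3 + b^{2}$
$C = -9438$ ($C = - 121 \left(-3 + 4^{2}\right) 6 = - 121 \left(-3 + 16\right) 6 = - 121 \cdot 13 \cdot 6 = \left(-121\right) 78 = -9438$)
$\frac{1}{C + 8319} = \frac{1}{-9438 + 8319} = \frac{1}{-1119} = - \frac{1}{1119}$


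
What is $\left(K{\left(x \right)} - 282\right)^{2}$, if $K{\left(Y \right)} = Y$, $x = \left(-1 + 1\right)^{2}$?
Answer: $79524$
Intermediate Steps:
$x = 0$ ($x = 0^{2} = 0$)
$\left(K{\left(x \right)} - 282\right)^{2} = \left(0 - 282\right)^{2} = \left(-282\right)^{2} = 79524$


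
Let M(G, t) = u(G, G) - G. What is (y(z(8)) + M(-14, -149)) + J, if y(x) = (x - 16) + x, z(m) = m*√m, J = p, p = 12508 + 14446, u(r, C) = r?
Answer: 26938 + 32*√2 ≈ 26983.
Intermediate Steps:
M(G, t) = 0 (M(G, t) = G - G = 0)
p = 26954
J = 26954
z(m) = m^(3/2)
y(x) = -16 + 2*x (y(x) = (-16 + x) + x = -16 + 2*x)
(y(z(8)) + M(-14, -149)) + J = ((-16 + 2*8^(3/2)) + 0) + 26954 = ((-16 + 2*(16*√2)) + 0) + 26954 = ((-16 + 32*√2) + 0) + 26954 = (-16 + 32*√2) + 26954 = 26938 + 32*√2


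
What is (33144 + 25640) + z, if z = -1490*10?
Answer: 43884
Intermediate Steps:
z = -14900
(33144 + 25640) + z = (33144 + 25640) - 14900 = 58784 - 14900 = 43884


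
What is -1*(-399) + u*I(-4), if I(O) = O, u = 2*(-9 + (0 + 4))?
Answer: 439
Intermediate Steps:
u = -10 (u = 2*(-9 + 4) = 2*(-5) = -10)
-1*(-399) + u*I(-4) = -1*(-399) - 10*(-4) = 399 + 40 = 439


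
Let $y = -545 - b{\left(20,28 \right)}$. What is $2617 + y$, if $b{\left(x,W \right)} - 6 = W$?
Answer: $2038$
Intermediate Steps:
$b{\left(x,W \right)} = 6 + W$
$y = -579$ ($y = -545 - \left(6 + 28\right) = -545 - 34 = -579$)
$2617 + y = 2617 - 579 = 2038$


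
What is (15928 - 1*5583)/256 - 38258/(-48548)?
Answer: 128005777/3107072 ≈ 41.198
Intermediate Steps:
(15928 - 1*5583)/256 - 38258/(-48548) = (15928 - 5583)*(1/256) - 38258*(-1/48548) = 10345*(1/256) + 19129/24274 = 10345/256 + 19129/24274 = 128005777/3107072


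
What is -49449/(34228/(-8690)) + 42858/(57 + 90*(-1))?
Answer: 2118924351/188254 ≈ 11256.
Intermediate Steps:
-49449/(34228/(-8690)) + 42858/(57 + 90*(-1)) = -49449/(34228*(-1/8690)) + 42858/(57 - 90) = -49449/(-17114/4345) + 42858/(-33) = -49449*(-4345/17114) + 42858*(-1/33) = 214855905/17114 - 14286/11 = 2118924351/188254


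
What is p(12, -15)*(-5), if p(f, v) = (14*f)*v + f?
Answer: 12540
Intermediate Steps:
p(f, v) = f + 14*f*v (p(f, v) = 14*f*v + f = f + 14*f*v)
p(12, -15)*(-5) = (12*(1 + 14*(-15)))*(-5) = (12*(1 - 210))*(-5) = (12*(-209))*(-5) = -2508*(-5) = 12540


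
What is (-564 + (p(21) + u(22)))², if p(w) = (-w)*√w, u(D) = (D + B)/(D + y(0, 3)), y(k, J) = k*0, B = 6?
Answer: 39436681/121 + 259980*√21/11 ≈ 4.3423e+5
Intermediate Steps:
y(k, J) = 0
u(D) = (6 + D)/D (u(D) = (D + 6)/(D + 0) = (6 + D)/D)
p(w) = -w^(3/2)
(-564 + (p(21) + u(22)))² = (-564 + (-21^(3/2) + (6 + 22)/22))² = (-564 + (-21*√21 + (1/22)*28))² = (-564 + (-21*√21 + 14/11))² = (-564 + (14/11 - 21*√21))² = (-6190/11 - 21*√21)²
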